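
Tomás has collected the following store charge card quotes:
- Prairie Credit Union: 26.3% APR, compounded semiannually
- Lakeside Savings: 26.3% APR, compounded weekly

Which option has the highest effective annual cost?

Lakeside Savings

Prairie Credit Union: (1 + 0.263/2)^2 − 1 = 28.029%
Lakeside Savings: (1 + 0.263/52)^52 − 1 = 29.996%
The highest effective annual rate is Lakeside Savings at 29.996%.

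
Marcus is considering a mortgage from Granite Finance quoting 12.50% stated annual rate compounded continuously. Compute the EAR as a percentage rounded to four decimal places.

13.3148%

With continuous compounding, EAR = e^0.1250 − 1.
e^0.1250 = 1.133148, so EAR = 0.133148 = 13.3148%.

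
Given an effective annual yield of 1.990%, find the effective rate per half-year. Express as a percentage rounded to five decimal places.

0.99010%

The per-half-year rate i satisfies (1 + i)^2 = 1 + 0.01990.
i = 1.01990^(1/2) − 1 = 0.0099010 = 0.99010%.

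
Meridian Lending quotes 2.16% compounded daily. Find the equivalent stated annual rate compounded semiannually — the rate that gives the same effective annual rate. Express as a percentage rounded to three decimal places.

EAR = (1 + 0.0216/365)^365 − 1 = 0.021834.
Solve (1 + r/2)^2 = 1.021834: r/2 = 1.021834^(1/2) − 1 = 0.010858, so r = 0.021716 = 2.172%.

2.172%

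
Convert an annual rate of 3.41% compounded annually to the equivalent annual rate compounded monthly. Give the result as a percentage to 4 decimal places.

3.3578%

Compounded annually, EAR = nominal = 0.034100.
Solve (1 + r/12)^12 = 1.034100: r/12 = 1.034100^(1/12) − 1 = 0.002798, so r = 0.033578 = 3.3578%.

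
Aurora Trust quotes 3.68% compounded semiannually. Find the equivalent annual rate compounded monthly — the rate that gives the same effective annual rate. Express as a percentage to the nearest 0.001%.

EAR = (1 + 0.0368/2)^2 − 1 = 0.037139.
Solve (1 + r/12)^12 = 1.037139: r/12 = 1.037139^(1/12) − 1 = 0.003043, so r = 0.036521 = 3.652%.

3.652%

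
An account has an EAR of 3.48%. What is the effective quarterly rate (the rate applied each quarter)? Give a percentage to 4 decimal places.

The per-quarter rate i satisfies (1 + i)^4 = 1 + 0.0348.
i = 1.0348^(1/4) − 1 = 0.0085887 = 0.8589%.

0.8589%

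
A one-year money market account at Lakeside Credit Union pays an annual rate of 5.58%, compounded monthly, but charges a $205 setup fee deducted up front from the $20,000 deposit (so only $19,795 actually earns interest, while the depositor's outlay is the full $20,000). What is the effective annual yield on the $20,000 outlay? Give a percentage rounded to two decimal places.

Value after one year: 19,795 × (1 + 0.0558/12)^12 = 19,795 × 1.057249 = $20,928.25.
Effective yield on the $20,000 outlay: 20,928.25 / 20,000 − 1 = 0.046413 = 4.64%.

4.64%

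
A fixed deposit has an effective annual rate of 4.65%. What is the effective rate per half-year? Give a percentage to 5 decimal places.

The per-half-year rate i satisfies (1 + i)^2 = 1 + 0.0465.
i = 1.0465^(1/2) − 1 = 0.0229858 = 2.29858%.

2.29858%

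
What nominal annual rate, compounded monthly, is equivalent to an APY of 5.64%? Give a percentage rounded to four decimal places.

5.4993%

(1 + r/12)^12 − 1 = 0.0564, so 1 + r/12 = 1.0564^(1/12).
r/12 = 0.004583, so r = 0.054993 = 5.4993%.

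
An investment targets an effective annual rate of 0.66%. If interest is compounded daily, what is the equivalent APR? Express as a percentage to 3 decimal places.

(1 + r/365)^365 − 1 = 0.0066, so 1 + r/365 = 1.0066^(1/365).
r/365 = 0.000018, so r = 0.006578 = 0.658%.

0.658%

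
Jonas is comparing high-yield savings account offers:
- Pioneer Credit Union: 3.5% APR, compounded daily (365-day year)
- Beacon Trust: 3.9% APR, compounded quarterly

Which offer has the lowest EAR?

Pioneer Credit Union: (1 + 0.035/365)^365 − 1 = 3.562%
Beacon Trust: (1 + 0.039/4)^4 − 1 = 3.957%
The lowest effective annual rate is Pioneer Credit Union at 3.562%.

Pioneer Credit Union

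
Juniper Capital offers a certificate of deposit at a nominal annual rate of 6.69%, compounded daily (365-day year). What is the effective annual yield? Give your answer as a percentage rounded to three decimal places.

EAR = (1 + 0.0669/365)^365 − 1.
= (1 + 0.000183)^365 − 1 = 1.069182 − 1 = 6.918%.

6.918%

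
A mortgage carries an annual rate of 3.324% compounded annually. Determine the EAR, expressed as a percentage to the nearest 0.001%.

Annual compounding means the effective rate equals the nominal rate: 3.324%.

3.324%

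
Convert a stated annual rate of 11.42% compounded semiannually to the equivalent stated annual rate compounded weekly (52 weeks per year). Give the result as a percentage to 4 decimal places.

11.1177%

EAR = (1 + 0.1142/2)^2 − 1 = 0.117460.
Solve (1 + r/52)^52 = 1.117460: r/52 = 1.117460^(1/52) − 1 = 0.002138, so r = 0.111177 = 11.1177%.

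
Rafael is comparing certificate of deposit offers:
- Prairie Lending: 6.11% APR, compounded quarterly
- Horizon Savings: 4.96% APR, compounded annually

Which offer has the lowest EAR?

Horizon Savings

Prairie Lending: (1 + 0.0611/4)^4 − 1 = 6.251%
Horizon Savings: compounded annually, EAR = 4.960%
The lowest effective annual rate is Horizon Savings at 4.960%.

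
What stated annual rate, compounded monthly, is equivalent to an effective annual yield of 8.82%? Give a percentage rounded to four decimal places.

8.4823%

(1 + r/12)^12 − 1 = 0.0882, so 1 + r/12 = 1.0882^(1/12).
r/12 = 0.007069, so r = 0.084823 = 8.4823%.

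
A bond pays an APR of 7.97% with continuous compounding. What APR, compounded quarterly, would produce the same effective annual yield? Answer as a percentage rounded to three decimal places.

8.050%

EAR under continuous compounding: e^0.0797 − 1 = 0.082962.
Solve (1 + r/4)^4 = 1.082962: r/4 = 1.082962^(1/4) − 1 = 0.020125, so r = 0.080499 = 8.050%.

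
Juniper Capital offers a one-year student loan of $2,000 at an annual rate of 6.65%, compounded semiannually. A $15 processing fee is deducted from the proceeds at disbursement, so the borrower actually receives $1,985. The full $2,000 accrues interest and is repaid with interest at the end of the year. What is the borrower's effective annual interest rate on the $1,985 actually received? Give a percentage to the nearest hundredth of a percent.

Amount owed after one year: 2,000 × (1 + 0.0665/2)^2 = 2,000 × 1.067606 = $2,135.21.
Effective rate on net proceeds: 2,135.21 / 1,985 − 1 = 0.075673 = 7.57%.

7.57%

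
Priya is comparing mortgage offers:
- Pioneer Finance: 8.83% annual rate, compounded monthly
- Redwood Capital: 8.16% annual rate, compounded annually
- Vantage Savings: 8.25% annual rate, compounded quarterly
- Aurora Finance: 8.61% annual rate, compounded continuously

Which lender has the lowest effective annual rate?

Redwood Capital

Pioneer Finance: (1 + 0.0883/12)^12 − 1 = 9.196%
Redwood Capital: compounded annually, EAR = 8.160%
Vantage Savings: (1 + 0.0825/4)^4 − 1 = 8.509%
Aurora Finance: e^0.0861 − 1 = 8.992%
The lowest effective annual rate is Redwood Capital at 8.160%.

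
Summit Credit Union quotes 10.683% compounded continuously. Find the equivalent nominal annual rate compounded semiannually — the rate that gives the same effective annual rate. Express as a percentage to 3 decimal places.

EAR under continuous compounding: e^0.10683 − 1 = 0.112745.
Solve (1 + r/2)^2 = 1.112745: r/2 = 1.112745^(1/2) − 1 = 0.054867, so r = 0.109735 = 10.973%.

10.973%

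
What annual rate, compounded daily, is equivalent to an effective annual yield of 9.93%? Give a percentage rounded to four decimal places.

(1 + r/365)^365 − 1 = 0.0993, so 1 + r/365 = 1.0993^(1/365).
r/365 = 0.000259, so r = 0.094686 = 9.4686%.

9.4686%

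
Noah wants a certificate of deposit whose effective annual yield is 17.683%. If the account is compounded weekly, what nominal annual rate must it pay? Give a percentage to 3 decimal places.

(1 + r/52)^52 − 1 = 0.17683, so 1 + r/52 = 1.17683^(1/52).
r/52 = 0.003136, so r = 0.163080 = 16.308%.

16.308%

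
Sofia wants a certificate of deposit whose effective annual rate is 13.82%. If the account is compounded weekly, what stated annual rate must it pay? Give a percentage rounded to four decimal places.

12.9609%

(1 + r/52)^52 − 1 = 0.1382, so 1 + r/52 = 1.1382^(1/52).
r/52 = 0.002492, so r = 0.129609 = 12.9609%.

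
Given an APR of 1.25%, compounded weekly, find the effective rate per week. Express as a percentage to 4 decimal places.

0.0240%

With a nominal annual rate compounded weekly, the periodic rate is the nominal rate divided by 52.
i = 0.0125 / 52 = 0.0002404 = 0.0240%.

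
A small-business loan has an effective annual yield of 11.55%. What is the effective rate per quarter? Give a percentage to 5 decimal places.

2.77025%

The per-quarter rate i satisfies (1 + i)^4 = 1 + 0.1155.
i = 1.1155^(1/4) − 1 = 0.0277025 = 2.77025%.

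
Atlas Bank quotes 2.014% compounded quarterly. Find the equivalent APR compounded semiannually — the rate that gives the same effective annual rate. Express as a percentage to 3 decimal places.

EAR = (1 + 0.02014/4)^4 − 1 = 0.020293.
Solve (1 + r/2)^2 = 1.020293: r/2 = 1.020293^(1/2) − 1 = 0.010095, so r = 0.020191 = 2.019%.

2.019%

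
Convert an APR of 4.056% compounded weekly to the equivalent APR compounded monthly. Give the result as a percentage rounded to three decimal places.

EAR = (1 + 0.04056/52)^52 − 1 = 0.041377.
Solve (1 + r/12)^12 = 1.041377: r/12 = 1.041377^(1/12) − 1 = 0.003384, so r = 0.040613 = 4.061%.

4.061%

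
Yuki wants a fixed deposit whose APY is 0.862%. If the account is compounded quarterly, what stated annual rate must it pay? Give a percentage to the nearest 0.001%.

(1 + r/4)^4 − 1 = 0.00862, so 1 + r/4 = 1.00862^(1/4).
r/4 = 0.002148, so r = 0.008592 = 0.859%.

0.859%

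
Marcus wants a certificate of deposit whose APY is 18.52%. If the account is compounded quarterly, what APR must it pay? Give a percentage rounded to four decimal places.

(1 + r/4)^4 − 1 = 0.1852, so 1 + r/4 = 1.1852^(1/4).
r/4 = 0.043393, so r = 0.173572 = 17.3572%.

17.3572%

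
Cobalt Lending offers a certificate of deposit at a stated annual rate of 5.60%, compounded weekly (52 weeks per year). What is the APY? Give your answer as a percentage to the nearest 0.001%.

5.757%

EAR = (1 + 0.0560/52)^52 − 1.
= (1 + 0.001077)^52 − 1 = 1.057566 − 1 = 5.757%.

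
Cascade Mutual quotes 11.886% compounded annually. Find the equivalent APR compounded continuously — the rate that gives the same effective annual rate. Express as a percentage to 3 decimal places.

11.231%

Compounded annually, EAR = nominal = 0.118860.
Equivalent continuous rate: r = ln(1 + 0.118860) = 0.112310 = 11.231%.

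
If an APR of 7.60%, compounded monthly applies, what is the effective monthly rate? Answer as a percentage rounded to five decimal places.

0.63333%

With a nominal annual rate compounded monthly, the periodic rate is the nominal rate divided by 12.
i = 0.0760 / 12 = 0.0063333 = 0.63333%.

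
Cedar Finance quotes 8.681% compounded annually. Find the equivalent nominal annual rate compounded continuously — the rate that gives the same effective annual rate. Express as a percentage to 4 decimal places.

8.3247%

Compounded annually, EAR = nominal = 0.086810.
Equivalent continuous rate: r = ln(1 + 0.086810) = 0.083247 = 8.3247%.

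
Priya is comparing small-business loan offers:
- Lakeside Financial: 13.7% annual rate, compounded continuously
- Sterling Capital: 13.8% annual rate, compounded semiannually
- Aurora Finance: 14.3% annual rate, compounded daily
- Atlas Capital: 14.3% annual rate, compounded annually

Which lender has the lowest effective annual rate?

Sterling Capital

Lakeside Financial: e^0.137 − 1 = 14.683%
Sterling Capital: (1 + 0.138/2)^2 − 1 = 14.276%
Aurora Finance: (1 + 0.143/365)^365 − 1 = 15.370%
Atlas Capital: compounded annually, EAR = 14.300%
The lowest effective annual rate is Sterling Capital at 14.276%.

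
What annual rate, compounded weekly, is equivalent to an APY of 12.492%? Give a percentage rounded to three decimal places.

(1 + r/52)^52 − 1 = 0.12492, so 1 + r/52 = 1.12492^(1/52).
r/52 = 0.002266, so r = 0.117845 = 11.785%.

11.785%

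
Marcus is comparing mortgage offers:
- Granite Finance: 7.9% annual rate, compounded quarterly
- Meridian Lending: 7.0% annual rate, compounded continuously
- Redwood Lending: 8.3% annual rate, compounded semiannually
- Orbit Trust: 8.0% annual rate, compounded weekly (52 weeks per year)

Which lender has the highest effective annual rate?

Granite Finance: (1 + 0.079/4)^4 − 1 = 8.137%
Meridian Lending: e^0.070 − 1 = 7.251%
Redwood Lending: (1 + 0.083/2)^2 − 1 = 8.472%
Orbit Trust: (1 + 0.080/52)^52 − 1 = 8.322%
The highest effective annual rate is Redwood Lending at 8.472%.

Redwood Lending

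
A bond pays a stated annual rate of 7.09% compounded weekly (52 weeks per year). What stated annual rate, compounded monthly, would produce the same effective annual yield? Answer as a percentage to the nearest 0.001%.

EAR = (1 + 0.0709/52)^52 − 1 = 0.073422.
Solve (1 + r/12)^12 = 1.073422: r/12 = 1.073422^(1/12) − 1 = 0.005922, so r = 0.071061 = 7.106%.

7.106%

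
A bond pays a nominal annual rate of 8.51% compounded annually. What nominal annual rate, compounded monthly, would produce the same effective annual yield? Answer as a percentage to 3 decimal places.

8.195%

Compounded annually, EAR = nominal = 0.085100.
Solve (1 + r/12)^12 = 1.085100: r/12 = 1.085100^(1/12) − 1 = 0.006829, so r = 0.081951 = 8.195%.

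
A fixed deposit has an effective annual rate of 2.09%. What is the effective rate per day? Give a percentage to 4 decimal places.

The per-day rate i satisfies (1 + i)^365 = 1 + 0.0209.
i = 1.0209^(1/365) − 1 = 0.0000567 = 0.0057%.

0.0057%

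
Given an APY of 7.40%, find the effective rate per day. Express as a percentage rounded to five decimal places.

The per-day rate i satisfies (1 + i)^365 = 1 + 0.0740.
i = 1.0740^(1/365) − 1 = 0.0001956 = 0.01956%.

0.01956%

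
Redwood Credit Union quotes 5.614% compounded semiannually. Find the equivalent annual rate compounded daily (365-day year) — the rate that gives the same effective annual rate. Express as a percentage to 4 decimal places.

5.5371%

EAR = (1 + 0.05614/2)^2 − 1 = 0.056928.
Solve (1 + r/365)^365 = 1.056928: r/365 = 1.056928^(1/365) − 1 = 0.000152, so r = 0.055371 = 5.5371%.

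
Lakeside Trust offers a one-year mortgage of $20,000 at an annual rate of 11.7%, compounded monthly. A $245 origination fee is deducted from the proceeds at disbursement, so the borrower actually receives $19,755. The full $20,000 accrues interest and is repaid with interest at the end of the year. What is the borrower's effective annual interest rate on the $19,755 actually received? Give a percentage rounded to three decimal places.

Amount owed after one year: 20,000 × (1 + 0.117/12)^12 = 20,000 × 1.123483 = $22,469.65.
Effective rate on net proceeds: 22,469.65 / 19,755 − 1 = 0.137416 = 13.742%.

13.742%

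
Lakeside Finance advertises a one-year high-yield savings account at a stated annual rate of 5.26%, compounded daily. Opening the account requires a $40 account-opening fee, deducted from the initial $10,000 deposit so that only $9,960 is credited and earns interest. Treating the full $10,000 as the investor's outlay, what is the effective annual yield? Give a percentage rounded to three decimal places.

4.979%

Value after one year: 9,960 × (1 + 0.0526/365)^365 = 9,960 × 1.054004 = $10,497.88.
Effective yield on the $10,000 outlay: 10,497.88 / 10,000 − 1 = 0.049788 = 4.979%.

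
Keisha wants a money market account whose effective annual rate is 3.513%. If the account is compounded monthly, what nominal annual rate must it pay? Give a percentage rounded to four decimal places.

(1 + r/12)^12 − 1 = 0.03513, so 1 + r/12 = 1.03513^(1/12).
r/12 = 0.002881, so r = 0.034577 = 3.4577%.

3.4577%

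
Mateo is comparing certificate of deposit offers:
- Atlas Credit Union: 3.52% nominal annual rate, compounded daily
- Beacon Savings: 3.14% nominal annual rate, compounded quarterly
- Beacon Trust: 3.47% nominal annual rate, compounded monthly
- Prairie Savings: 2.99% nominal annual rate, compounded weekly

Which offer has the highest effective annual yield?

Atlas Credit Union: (1 + 0.0352/365)^365 − 1 = 3.583%
Beacon Savings: (1 + 0.0314/4)^4 − 1 = 3.177%
Beacon Trust: (1 + 0.0347/12)^12 − 1 = 3.526%
Prairie Savings: (1 + 0.0299/52)^52 − 1 = 3.034%
The highest effective annual rate is Atlas Credit Union at 3.583%.

Atlas Credit Union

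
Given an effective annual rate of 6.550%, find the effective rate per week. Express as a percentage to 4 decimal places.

The per-week rate i satisfies (1 + i)^52 = 1 + 0.06550.
i = 1.06550^(1/52) − 1 = 0.0012208 = 0.1221%.

0.1221%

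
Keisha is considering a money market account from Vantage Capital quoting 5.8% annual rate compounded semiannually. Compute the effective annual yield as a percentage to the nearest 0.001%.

EAR = (1 + 0.058/2)^2 − 1.
= (1 + 0.029000)^2 − 1 = 1.058841 − 1 = 5.884%.

5.884%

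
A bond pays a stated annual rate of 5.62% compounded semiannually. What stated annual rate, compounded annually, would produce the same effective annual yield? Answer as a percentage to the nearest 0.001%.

EAR = (1 + 0.0562/2)^2 − 1 = 0.056990.
Compounded annually, the equivalent nominal rate is the EAR itself: 5.699%.

5.699%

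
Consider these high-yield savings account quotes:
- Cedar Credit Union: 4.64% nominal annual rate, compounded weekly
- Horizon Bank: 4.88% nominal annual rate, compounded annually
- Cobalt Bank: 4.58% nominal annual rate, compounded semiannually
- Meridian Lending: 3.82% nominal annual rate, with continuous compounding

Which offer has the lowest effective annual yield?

Cedar Credit Union: (1 + 0.0464/52)^52 − 1 = 4.747%
Horizon Bank: compounded annually, EAR = 4.880%
Cobalt Bank: (1 + 0.0458/2)^2 − 1 = 4.632%
Meridian Lending: e^0.0382 − 1 = 3.894%
The lowest effective annual rate is Meridian Lending at 3.894%.

Meridian Lending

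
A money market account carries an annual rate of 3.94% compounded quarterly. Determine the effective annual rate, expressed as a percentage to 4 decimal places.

EAR = (1 + 0.0394/4)^4 − 1.
= (1 + 0.009850)^4 − 1 = 1.039986 − 1 = 3.9986%.

3.9986%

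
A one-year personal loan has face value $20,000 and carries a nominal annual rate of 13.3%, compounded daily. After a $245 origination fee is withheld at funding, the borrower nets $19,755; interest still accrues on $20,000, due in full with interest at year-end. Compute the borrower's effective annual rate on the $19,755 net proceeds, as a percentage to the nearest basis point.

15.64%

Amount owed after one year: 20,000 × (1 + 0.133/365)^365 = 20,000 × 1.142222 = $22,844.45.
Effective rate on net proceeds: 22,844.45 / 19,755 − 1 = 0.156388 = 15.64%.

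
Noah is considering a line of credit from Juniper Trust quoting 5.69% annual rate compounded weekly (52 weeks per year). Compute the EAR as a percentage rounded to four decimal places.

EAR = (1 + 0.0569/52)^52 − 1.
= 1.058517 − 1 = 5.8517%.

5.8517%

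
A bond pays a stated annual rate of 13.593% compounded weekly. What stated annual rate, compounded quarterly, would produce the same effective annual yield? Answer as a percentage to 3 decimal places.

EAR = (1 + 0.13593/52)^52 − 1 = 0.145399.
Solve (1 + r/4)^4 = 1.145399: r/4 = 1.145399^(1/4) − 1 = 0.034521, so r = 0.138083 = 13.808%.

13.808%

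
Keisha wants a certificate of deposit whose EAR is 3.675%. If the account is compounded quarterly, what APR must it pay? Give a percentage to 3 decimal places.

3.625%

(1 + r/4)^4 − 1 = 0.03675, so 1 + r/4 = 1.03675^(1/4).
r/4 = 0.009064, so r = 0.036254 = 3.625%.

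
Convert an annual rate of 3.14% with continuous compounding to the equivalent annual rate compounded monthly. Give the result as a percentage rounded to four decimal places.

EAR under continuous compounding: e^0.0314 − 1 = 0.031898.
Solve (1 + r/12)^12 = 1.031898: r/12 = 1.031898^(1/12) − 1 = 0.002620, so r = 0.031441 = 3.1441%.

3.1441%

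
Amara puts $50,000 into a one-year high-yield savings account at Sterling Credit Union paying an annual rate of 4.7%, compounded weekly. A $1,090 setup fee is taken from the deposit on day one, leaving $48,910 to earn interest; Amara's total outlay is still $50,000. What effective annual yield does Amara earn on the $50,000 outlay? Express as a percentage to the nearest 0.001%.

2.525%

Value after one year: 48,910 × (1 + 0.047/52)^52 = 48,910 × 1.048100 = $51,262.56.
Effective yield on the $50,000 outlay: 51,262.56 / 50,000 − 1 = 0.025251 = 2.525%.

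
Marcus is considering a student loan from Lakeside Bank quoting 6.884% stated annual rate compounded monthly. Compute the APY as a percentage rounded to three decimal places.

7.105%

EAR = (1 + 0.06884/12)^12 − 1.
= (1 + 0.005737)^12 − 1 = 1.071054 − 1 = 7.105%.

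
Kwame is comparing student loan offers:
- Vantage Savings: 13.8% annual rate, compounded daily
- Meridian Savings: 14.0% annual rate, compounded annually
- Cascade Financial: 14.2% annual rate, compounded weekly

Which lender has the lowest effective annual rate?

Vantage Savings: (1 + 0.138/365)^365 − 1 = 14.795%
Meridian Savings: compounded annually, EAR = 14.000%
Cascade Financial: (1 + 0.142/52)^52 − 1 = 15.235%
The lowest effective annual rate is Meridian Savings at 14.000%.

Meridian Savings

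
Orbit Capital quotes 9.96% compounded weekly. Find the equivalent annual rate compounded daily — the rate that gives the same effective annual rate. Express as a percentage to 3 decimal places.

9.952%

EAR = (1 + 0.0996/52)^52 − 1 = 0.104624.
Solve (1 + r/365)^365 = 1.104624: r/365 = 1.104624^(1/365) − 1 = 0.000273, so r = 0.099518 = 9.952%.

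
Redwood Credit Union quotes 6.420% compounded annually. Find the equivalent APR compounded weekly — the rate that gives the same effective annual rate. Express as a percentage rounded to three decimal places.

Compounded annually, EAR = nominal = 0.064200.
Solve (1 + r/52)^52 = 1.064200: r/52 = 1.064200^(1/52) − 1 = 0.001197, so r = 0.062261 = 6.226%.

6.226%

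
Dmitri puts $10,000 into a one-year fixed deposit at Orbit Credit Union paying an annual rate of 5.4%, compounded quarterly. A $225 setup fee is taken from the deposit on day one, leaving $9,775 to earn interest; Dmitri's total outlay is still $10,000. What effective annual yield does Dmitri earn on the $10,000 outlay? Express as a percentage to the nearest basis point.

Value after one year: 9,775 × (1 + 0.054/4)^4 = 9,775 × 1.055103 = $10,313.64.
Effective yield on the $10,000 outlay: 10,313.64 / 10,000 − 1 = 0.031364 = 3.14%.

3.14%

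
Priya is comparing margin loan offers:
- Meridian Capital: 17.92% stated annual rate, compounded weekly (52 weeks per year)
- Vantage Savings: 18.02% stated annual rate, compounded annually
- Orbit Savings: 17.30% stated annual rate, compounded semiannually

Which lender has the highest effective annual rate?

Meridian Capital

Meridian Capital: (1 + 0.1792/52)^52 − 1 = 19.589%
Vantage Savings: compounded annually, EAR = 18.020%
Orbit Savings: (1 + 0.1730/2)^2 − 1 = 18.048%
The highest effective annual rate is Meridian Capital at 19.589%.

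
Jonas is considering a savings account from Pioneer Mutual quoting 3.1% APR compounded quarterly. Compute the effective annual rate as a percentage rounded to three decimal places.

EAR = (1 + 0.031/4)^4 − 1.
= 1.031362 − 1 = 3.136%.

3.136%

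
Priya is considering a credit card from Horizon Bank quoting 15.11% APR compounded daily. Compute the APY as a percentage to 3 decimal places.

16.308%

EAR = (1 + 0.1511/365)^365 − 1.
= (1 + 0.000414)^365 − 1 = 1.163077 − 1 = 16.308%.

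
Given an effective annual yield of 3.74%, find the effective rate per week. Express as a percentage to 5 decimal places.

0.07064%

The per-week rate i satisfies (1 + i)^52 = 1 + 0.0374.
i = 1.0374^(1/52) − 1 = 0.0007064 = 0.07064%.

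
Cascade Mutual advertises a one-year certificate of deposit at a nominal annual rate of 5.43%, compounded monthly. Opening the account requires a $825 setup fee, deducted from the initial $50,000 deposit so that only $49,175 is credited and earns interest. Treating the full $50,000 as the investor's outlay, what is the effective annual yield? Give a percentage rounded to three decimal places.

Value after one year: 49,175 × (1 + 0.0543/12)^12 = 49,175 × 1.055672 = $51,912.67.
Effective yield on the $50,000 outlay: 51,912.67 / 50,000 − 1 = 0.038253 = 3.825%.

3.825%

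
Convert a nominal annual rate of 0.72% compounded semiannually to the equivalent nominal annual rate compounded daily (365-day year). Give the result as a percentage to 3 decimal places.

EAR = (1 + 0.0072/2)^2 − 1 = 0.007213.
Solve (1 + r/365)^365 = 1.007213: r/365 = 1.007213^(1/365) − 1 = 0.000020, so r = 0.007187 = 0.719%.

0.719%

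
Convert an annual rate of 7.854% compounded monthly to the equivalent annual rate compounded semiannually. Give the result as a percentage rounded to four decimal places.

EAR = (1 + 0.07854/12)^12 − 1 = 0.081430.
Solve (1 + r/2)^2 = 1.081430: r/2 = 1.081430^(1/2) − 1 = 0.039918, so r = 0.079836 = 7.9836%.

7.9836%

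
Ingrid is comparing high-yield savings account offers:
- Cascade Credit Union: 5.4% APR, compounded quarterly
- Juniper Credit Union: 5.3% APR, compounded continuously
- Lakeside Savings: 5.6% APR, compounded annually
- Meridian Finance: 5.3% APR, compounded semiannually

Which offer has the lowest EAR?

Cascade Credit Union: (1 + 0.054/4)^4 − 1 = 5.510%
Juniper Credit Union: e^0.053 − 1 = 5.443%
Lakeside Savings: compounded annually, EAR = 5.600%
Meridian Finance: (1 + 0.053/2)^2 − 1 = 5.370%
The lowest effective annual rate is Meridian Finance at 5.370%.

Meridian Finance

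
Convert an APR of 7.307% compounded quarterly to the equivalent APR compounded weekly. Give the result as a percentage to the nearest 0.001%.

7.246%

EAR = (1 + 0.07307/4)^4 − 1 = 0.075097.
Solve (1 + r/52)^52 = 1.075097: r/52 = 1.075097^(1/52) − 1 = 0.001393, so r = 0.072461 = 7.246%.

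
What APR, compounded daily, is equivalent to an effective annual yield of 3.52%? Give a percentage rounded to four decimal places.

(1 + r/365)^365 − 1 = 0.0352, so 1 + r/365 = 1.0352^(1/365).
r/365 = 0.000095, so r = 0.034596 = 3.4596%.

3.4596%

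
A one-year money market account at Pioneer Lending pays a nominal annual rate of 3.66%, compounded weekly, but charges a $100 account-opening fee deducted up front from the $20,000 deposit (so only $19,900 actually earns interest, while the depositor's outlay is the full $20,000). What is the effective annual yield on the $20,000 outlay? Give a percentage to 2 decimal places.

3.21%

Value after one year: 19,900 × (1 + 0.0366/52)^52 = 19,900 × 1.037265 = $20,641.57.
Effective yield on the $20,000 outlay: 20,641.57 / 20,000 − 1 = 0.032078 = 3.21%.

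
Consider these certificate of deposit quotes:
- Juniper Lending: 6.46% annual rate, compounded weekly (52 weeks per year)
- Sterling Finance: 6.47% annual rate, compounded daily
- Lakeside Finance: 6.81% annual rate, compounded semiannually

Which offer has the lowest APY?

Juniper Lending

Juniper Lending: (1 + 0.0646/52)^52 − 1 = 6.669%
Sterling Finance: (1 + 0.0647/365)^365 − 1 = 6.683%
Lakeside Finance: (1 + 0.0681/2)^2 − 1 = 6.926%
The lowest effective annual rate is Juniper Lending at 6.669%.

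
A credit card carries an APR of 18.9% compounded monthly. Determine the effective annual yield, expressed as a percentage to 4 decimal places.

20.6263%

EAR = (1 + 0.189/12)^12 − 1.
= (1 + 0.015750)^12 − 1 = 1.206263 − 1 = 20.6263%.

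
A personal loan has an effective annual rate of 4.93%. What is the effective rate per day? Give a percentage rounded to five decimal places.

The per-day rate i satisfies (1 + i)^365 = 1 + 0.0493.
i = 1.0493^(1/365) − 1 = 0.0001319 = 0.01319%.

0.01319%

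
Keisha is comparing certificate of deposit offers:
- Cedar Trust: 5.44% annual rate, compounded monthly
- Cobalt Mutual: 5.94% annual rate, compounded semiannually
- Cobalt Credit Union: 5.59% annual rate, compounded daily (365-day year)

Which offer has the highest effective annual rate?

Cedar Trust: (1 + 0.0544/12)^12 − 1 = 5.578%
Cobalt Mutual: (1 + 0.0594/2)^2 − 1 = 6.028%
Cobalt Credit Union: (1 + 0.0559/365)^365 − 1 = 5.749%
The highest effective annual rate is Cobalt Mutual at 6.028%.

Cobalt Mutual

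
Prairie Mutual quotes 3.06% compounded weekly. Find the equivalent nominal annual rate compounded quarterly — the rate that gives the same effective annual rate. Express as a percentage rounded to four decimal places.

EAR = (1 + 0.0306/52)^52 − 1 = 0.031064.
Solve (1 + r/4)^4 = 1.031064: r/4 = 1.031064^(1/4) − 1 = 0.007677, so r = 0.030708 = 3.0708%.

3.0708%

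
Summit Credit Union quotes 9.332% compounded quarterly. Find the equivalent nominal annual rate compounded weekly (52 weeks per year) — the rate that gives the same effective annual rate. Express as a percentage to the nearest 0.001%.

EAR = (1 + 0.09332/4)^4 − 1 = 0.096637.
Solve (1 + r/52)^52 = 1.096637: r/52 = 1.096637^(1/52) − 1 = 0.001776, so r = 0.092330 = 9.233%.

9.233%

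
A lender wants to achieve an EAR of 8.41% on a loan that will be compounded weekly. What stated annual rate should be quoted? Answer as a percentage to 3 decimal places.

8.081%

(1 + r/52)^52 − 1 = 0.0841, so 1 + r/52 = 1.0841^(1/52).
r/52 = 0.001554, so r = 0.080813 = 8.081%.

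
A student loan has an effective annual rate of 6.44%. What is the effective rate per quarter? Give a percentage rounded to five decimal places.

1.57252%

The per-quarter rate i satisfies (1 + i)^4 = 1 + 0.0644.
i = 1.0644^(1/4) − 1 = 0.0157252 = 1.57252%.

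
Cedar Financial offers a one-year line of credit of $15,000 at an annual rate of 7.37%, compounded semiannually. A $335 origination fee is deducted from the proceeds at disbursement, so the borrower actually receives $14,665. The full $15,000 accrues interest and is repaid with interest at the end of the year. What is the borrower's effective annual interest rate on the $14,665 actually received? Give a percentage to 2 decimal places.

9.96%

Amount owed after one year: 15,000 × (1 + 0.0737/2)^2 = 15,000 × 1.075058 = $16,125.87.
Effective rate on net proceeds: 16,125.87 / 14,665 − 1 = 0.099616 = 9.96%.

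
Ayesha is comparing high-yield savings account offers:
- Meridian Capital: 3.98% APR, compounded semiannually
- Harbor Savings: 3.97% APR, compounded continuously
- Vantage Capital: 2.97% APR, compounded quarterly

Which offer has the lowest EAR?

Vantage Capital

Meridian Capital: (1 + 0.0398/2)^2 − 1 = 4.020%
Harbor Savings: e^0.0397 − 1 = 4.050%
Vantage Capital: (1 + 0.0297/4)^4 − 1 = 3.003%
The lowest effective annual rate is Vantage Capital at 3.003%.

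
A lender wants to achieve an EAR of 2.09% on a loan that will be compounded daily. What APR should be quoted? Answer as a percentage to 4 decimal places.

(1 + r/365)^365 − 1 = 0.0209, so 1 + r/365 = 1.0209^(1/365).
r/365 = 0.000057, so r = 0.020685 = 2.0685%.

2.0685%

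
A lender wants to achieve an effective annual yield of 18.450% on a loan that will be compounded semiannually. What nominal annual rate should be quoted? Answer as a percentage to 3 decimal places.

17.669%

(1 + r/2)^2 − 1 = 0.18450, so 1 + r/2 = 1.18450^(1/2).
r/2 = 0.088347, so r = 0.176695 = 17.669%.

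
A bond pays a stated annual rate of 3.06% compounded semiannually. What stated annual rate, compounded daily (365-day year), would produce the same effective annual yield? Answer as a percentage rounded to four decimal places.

3.0370%

EAR = (1 + 0.0306/2)^2 − 1 = 0.030834.
Solve (1 + r/365)^365 = 1.030834: r/365 = 1.030834^(1/365) − 1 = 0.000083, so r = 0.030370 = 3.0370%.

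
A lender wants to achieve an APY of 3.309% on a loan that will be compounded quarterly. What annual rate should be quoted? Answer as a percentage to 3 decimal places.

(1 + r/4)^4 − 1 = 0.03309, so 1 + r/4 = 1.03309^(1/4).
r/4 = 0.008172, so r = 0.032687 = 3.269%.

3.269%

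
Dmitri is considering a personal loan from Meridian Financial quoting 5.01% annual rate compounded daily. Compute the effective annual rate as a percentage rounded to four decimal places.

EAR = (1 + 0.0501/365)^365 − 1.
= (1 + 0.000137)^365 − 1 = 1.051373 − 1 = 5.1373%.

5.1373%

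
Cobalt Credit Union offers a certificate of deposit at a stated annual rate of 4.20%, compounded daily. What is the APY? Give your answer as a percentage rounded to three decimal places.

EAR = (1 + 0.0420/365)^365 − 1.
= (1 + 0.000115)^365 − 1 = 1.042892 − 1 = 4.289%.

4.289%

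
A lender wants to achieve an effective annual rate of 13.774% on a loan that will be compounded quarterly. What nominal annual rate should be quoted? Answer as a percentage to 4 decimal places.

(1 + r/4)^4 − 1 = 0.13774, so 1 + r/4 = 1.13774^(1/4).
r/4 = 0.032787, so r = 0.131148 = 13.1148%.

13.1148%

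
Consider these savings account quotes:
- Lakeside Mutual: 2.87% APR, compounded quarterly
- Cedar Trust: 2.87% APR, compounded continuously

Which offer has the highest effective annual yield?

Cedar Trust

Lakeside Mutual: (1 + 0.0287/4)^4 − 1 = 2.901%
Cedar Trust: e^0.0287 − 1 = 2.912%
The highest effective annual rate is Cedar Trust at 2.912%.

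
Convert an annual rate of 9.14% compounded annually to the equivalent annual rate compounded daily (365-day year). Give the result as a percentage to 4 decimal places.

8.7472%

Compounded annually, EAR = nominal = 0.091400.
Solve (1 + r/365)^365 = 1.091400: r/365 = 1.091400^(1/365) − 1 = 0.000240, so r = 0.087472 = 8.7472%.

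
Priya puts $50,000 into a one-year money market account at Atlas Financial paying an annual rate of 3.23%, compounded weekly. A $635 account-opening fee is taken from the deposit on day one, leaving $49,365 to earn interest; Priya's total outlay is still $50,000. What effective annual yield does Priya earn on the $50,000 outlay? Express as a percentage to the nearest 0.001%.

1.970%

Value after one year: 49,365 × (1 + 0.0323/52)^52 = 49,365 × 1.032817 = $50,985.01.
Effective yield on the $50,000 outlay: 50,985.01 / 50,000 − 1 = 0.019700 = 1.970%.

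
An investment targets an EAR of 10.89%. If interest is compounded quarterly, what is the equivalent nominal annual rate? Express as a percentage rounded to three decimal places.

(1 + r/4)^4 − 1 = 0.1089, so 1 + r/4 = 1.1089^(1/4).
r/4 = 0.026179, so r = 0.104716 = 10.472%.

10.472%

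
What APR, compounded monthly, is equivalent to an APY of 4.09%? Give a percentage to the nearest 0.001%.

(1 + r/12)^12 − 1 = 0.0409, so 1 + r/12 = 1.0409^(1/12).
r/12 = 0.003346, so r = 0.040153 = 4.015%.

4.015%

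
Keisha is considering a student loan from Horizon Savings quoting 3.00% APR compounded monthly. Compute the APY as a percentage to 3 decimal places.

3.042%

EAR = (1 + 0.0300/12)^12 − 1.
= 1.030416 − 1 = 3.042%.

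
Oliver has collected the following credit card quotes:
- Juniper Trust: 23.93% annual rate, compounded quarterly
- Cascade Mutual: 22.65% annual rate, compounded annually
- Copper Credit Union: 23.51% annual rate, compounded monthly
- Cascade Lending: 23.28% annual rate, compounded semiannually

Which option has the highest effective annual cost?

Juniper Trust: (1 + 0.2393/4)^4 − 1 = 26.164%
Cascade Mutual: compounded annually, EAR = 22.650%
Copper Credit Union: (1 + 0.2351/12)^12 − 1 = 26.216%
Cascade Lending: (1 + 0.2328/2)^2 − 1 = 24.635%
The highest effective annual rate is Copper Credit Union at 26.216%.

Copper Credit Union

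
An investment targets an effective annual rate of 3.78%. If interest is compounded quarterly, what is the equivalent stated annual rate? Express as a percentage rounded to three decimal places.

3.728%

(1 + r/4)^4 − 1 = 0.0378, so 1 + r/4 = 1.0378^(1/4).
r/4 = 0.009319, so r = 0.037276 = 3.728%.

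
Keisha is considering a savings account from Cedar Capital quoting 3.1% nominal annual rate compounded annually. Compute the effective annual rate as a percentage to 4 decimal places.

3.1000%

Annual compounding means the effective rate equals the nominal rate: 3.1000%.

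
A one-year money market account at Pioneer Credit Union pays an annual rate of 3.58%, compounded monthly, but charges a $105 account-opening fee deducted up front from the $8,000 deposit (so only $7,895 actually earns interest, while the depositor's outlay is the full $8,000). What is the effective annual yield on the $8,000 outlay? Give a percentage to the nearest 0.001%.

2.279%

Value after one year: 7,895 × (1 + 0.0358/12)^12 = 7,895 × 1.036393 = $8,182.33.
Effective yield on the $8,000 outlay: 8,182.33 / 8,000 − 1 = 0.022791 = 2.279%.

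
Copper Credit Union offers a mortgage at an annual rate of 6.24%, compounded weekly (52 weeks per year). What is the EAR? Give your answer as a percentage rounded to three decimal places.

6.435%

EAR = (1 + 0.0624/52)^52 − 1.
= (1 + 0.001200)^52 − 1 = 1.064348 − 1 = 6.435%.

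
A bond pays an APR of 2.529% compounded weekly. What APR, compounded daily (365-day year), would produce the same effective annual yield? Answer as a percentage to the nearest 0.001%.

2.528%

EAR = (1 + 0.02529/52)^52 − 1 = 0.025606.
Solve (1 + r/365)^365 = 1.025606: r/365 = 1.025606^(1/365) − 1 = 0.000069, so r = 0.025285 = 2.528%.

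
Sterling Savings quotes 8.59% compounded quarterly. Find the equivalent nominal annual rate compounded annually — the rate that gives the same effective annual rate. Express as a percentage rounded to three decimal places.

EAR = (1 + 0.0859/4)^4 − 1 = 0.088707.
Compounded annually, the equivalent nominal rate is the EAR itself: 8.871%.

8.871%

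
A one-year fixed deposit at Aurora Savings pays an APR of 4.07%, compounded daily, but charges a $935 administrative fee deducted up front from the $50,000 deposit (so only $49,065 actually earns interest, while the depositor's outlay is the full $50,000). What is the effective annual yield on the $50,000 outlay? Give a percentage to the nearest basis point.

2.21%

Value after one year: 49,065 × (1 + 0.0407/365)^365 = 49,065 × 1.041537 = $51,103.02.
Effective yield on the $50,000 outlay: 51,103.02 / 50,000 − 1 = 0.022060 = 2.21%.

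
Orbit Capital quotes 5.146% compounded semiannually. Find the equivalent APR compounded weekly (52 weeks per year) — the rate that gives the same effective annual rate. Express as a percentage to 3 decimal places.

EAR = (1 + 0.05146/2)^2 − 1 = 0.052122.
Solve (1 + r/52)^52 = 1.052122: r/52 = 1.052122^(1/52) − 1 = 0.000978, so r = 0.050834 = 5.083%.

5.083%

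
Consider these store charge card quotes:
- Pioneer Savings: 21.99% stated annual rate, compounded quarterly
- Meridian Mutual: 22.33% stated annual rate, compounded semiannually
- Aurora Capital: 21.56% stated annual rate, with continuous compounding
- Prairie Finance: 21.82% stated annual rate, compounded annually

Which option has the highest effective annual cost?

Pioneer Savings: (1 + 0.2199/4)^4 − 1 = 23.871%
Meridian Mutual: (1 + 0.2233/2)^2 − 1 = 23.577%
Aurora Capital: e^0.2156 − 1 = 24.061%
Prairie Finance: compounded annually, EAR = 21.820%
The highest effective annual rate is Aurora Capital at 24.061%.

Aurora Capital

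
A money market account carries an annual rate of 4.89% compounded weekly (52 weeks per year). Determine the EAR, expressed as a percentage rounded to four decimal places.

5.0091%

EAR = (1 + 0.0489/52)^52 − 1.
= (1 + 0.000940)^52 − 1 = 1.050091 − 1 = 5.0091%.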